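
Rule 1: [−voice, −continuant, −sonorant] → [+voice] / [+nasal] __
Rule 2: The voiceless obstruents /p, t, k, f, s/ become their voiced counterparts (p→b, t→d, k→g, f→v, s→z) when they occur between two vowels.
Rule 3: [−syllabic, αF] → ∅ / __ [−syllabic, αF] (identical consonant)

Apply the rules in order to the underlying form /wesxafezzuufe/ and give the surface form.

Rule 1 (post-nasal voicing): no segment meets the environment; /wesxafezzuufe/ is unchanged.
Rule 2 (intervocalic voicing): /f/ is a voiceless obstruent between vowels /a/ and /e/, so it voices to [v]. /f/ is a voiceless obstruent between vowels /u/ and /e/, so it voices to [v]. /wesxafezzuufe/ → wesxavezzuuve.
Rule 3 (degemination): /zz/ is a geminate; the first /z/ deletes. /wesxavezzuuve/ → wesxavezuuve.

wesxavezuuve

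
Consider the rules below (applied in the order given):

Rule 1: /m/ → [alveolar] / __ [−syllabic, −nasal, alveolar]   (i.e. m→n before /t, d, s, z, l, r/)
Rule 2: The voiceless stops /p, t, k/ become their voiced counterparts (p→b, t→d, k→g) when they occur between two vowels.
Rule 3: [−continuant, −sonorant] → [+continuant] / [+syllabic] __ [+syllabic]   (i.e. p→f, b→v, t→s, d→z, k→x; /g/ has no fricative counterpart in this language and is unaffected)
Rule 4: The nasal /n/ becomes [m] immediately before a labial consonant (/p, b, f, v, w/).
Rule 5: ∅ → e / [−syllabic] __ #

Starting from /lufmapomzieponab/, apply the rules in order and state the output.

Rule 1 (nasal place assimilation): /m/ precedes the alveolar consonant /z/, so it assimilates in place to [n]. /lufmapomzieponab/ → lufmaponzieponab.
Rule 2 (intervocalic voicing): /p/ is a voiceless stop between vowels /a/ and /o/, so it voices to [b]. /p/ is a voiceless stop between vowels /e/ and /o/, so it voices to [b]. /lufmaponzieponab/ → lufmabonziebonab.
Rule 3 (intervocalic spirantization): /b/ is a stop between vowels /a/ and /o/, so it spirantizes to the fricative [v]. /b/ is a stop between vowels /e/ and /o/, so it spirantizes to the fricative [v]. /lufmabonziebonab/ → lufmavonzievonab.
Rule 4 (nasal place assimilation): no segment meets the environment; /lufmavonzievonab/ is unchanged.
Rule 5 (final e-epenthesis): the form ends in the consonant /b/, so [e] is inserted word-finally. /lufmavonzievonab/ → lufmavonzievonabe.

lufmavonzievonabe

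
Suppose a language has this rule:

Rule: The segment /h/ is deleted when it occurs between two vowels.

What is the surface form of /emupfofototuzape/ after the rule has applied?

No segment of /emupfofototuzape/ meets the structural description of the rule, so the form surfaces unchanged.

emupfofototuzape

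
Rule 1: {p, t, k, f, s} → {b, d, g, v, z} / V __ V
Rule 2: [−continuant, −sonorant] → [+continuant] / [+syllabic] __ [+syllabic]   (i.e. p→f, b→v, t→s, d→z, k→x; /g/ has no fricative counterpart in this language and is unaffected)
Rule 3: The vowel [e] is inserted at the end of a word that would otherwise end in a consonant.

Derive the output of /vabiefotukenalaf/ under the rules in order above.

Rule 1 (intervocalic voicing): /f/ is a voiceless obstruent between vowels /e/ and /o/, so it voices to [v]. /t/ is a voiceless obstruent between vowels /o/ and /u/, so it voices to [d]. /k/ is a voiceless obstruent between vowels /u/ and /e/, so it voices to [g]. /vabiefotukenalaf/ → vabievodugenalaf.
Rule 2 (intervocalic spirantization): /b/ is a stop between vowels /a/ and /i/, so it spirantizes to the fricative [v]. /d/ is a stop between vowels /o/ and /u/, so it spirantizes to the fricative [z]. /vabievodugenalaf/ → vavievozugenalaf.
Rule 3 (final e-epenthesis): the form ends in the consonant /f/, so [e] is inserted word-finally. /vavievozugenalaf/ → vavievozugenalafe.

vavievozugenalafe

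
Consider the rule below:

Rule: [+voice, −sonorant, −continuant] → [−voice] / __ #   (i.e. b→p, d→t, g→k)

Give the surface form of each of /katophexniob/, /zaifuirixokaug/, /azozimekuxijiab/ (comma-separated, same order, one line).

/katophexniob/: /b/ is a voiced stop in word-final position, so it devoices to [p]. → [katophexniop].
/zaifuirixokaug/: /g/ is a voiced stop in word-final position, so it devoices to [k]. → [zaifuirixokauk].
/azozimekuxijiab/: /b/ is a voiced stop in word-final position, so it devoices to [p]. → [azozimekuxijiap].

katophexniop, zaifuirixokauk, azozimekuxijiap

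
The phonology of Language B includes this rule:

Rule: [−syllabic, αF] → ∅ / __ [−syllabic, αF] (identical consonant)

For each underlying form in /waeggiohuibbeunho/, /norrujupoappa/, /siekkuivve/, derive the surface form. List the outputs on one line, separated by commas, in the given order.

/waeggiohuibbeunho/: /gg/ is a geminate; the first /g/ deletes. /bb/ is a geminate; the first /b/ deletes. → [waegiohuibeunho].
/norrujupoappa/: /rr/ is a geminate; the first /r/ deletes. /pp/ is a geminate; the first /p/ deletes. → [norujupoapa].
/siekkuivve/: /kk/ is a geminate; the first /k/ deletes. /vv/ is a geminate; the first /v/ deletes. → [siekuive].

waegiohuibeunho, norujupoapa, siekuive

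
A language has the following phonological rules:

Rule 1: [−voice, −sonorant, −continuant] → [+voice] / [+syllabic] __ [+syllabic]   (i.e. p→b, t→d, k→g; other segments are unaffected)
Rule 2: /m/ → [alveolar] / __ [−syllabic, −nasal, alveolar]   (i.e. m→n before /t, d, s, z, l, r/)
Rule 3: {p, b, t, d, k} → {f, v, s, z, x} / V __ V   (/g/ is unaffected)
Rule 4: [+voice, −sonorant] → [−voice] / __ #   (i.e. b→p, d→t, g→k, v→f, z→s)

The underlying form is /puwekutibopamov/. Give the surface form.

Rule 1 (intervocalic voicing): /k/ is a voiceless stop between vowels /e/ and /u/, so it voices to [g]. /t/ is a voiceless stop between vowels /u/ and /i/, so it voices to [d]. /p/ is a voiceless stop between vowels /o/ and /a/, so it voices to [b]. /puwekutibopamov/ → puwegudibobamov.
Rule 2 (nasal place assimilation): no segment meets the environment; /puwegudibobamov/ is unchanged.
Rule 3 (intervocalic spirantization): /d/ is a stop between vowels /u/ and /i/, so it spirantizes to the fricative [z]. /b/ is a stop between vowels /i/ and /o/, so it spirantizes to the fricative [v]. /b/ is a stop between vowels /o/ and /a/, so it spirantizes to the fricative [v]. /puwegudibobamov/ → puweguzivovamov.
Rule 4 (final devoicing): /v/ is a voiced obstruent in word-final position, so it devoices to [f]. /puweguzivovamov/ → puweguzivovamof.

puweguzivovamof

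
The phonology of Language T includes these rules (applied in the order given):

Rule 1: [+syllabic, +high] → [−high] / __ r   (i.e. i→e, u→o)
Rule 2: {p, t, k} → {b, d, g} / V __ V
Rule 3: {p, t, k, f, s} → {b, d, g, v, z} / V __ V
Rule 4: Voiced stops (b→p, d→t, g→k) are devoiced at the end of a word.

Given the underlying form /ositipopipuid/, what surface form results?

ozidibobibuit

Rule 1 (pre-rhotic lowering): no segment meets the environment; /ositipopipuid/ is unchanged.
Rule 2 (intervocalic voicing): /t/ is a voiceless stop between vowels /i/ and /i/, so it voices to [d]. /p/ is a voiceless stop between vowels /i/ and /o/, so it voices to [b]. /p/ is a voiceless stop between vowels /o/ and /i/, so it voices to [b]. /p/ is a voiceless stop between vowels /i/ and /u/, so it voices to [b]. /ositipopipuid/ → osidibobibuid.
Rule 3 (intervocalic voicing): /s/ is a voiceless obstruent between vowels /o/ and /i/, so it voices to [z]. /osidibobibuid/ → ozidibobibuid.
Rule 4 (final devoicing): /d/ is a voiced stop in word-final position, so it devoices to [t]. /ozidibobibuid/ → ozidibobibuit.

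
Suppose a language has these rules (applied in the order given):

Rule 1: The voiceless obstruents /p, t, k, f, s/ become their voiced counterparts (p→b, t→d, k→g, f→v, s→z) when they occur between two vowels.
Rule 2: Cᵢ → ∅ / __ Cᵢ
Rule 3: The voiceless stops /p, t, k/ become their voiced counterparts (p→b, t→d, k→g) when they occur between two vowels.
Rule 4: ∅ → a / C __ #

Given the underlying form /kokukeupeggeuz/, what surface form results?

kogugeubegeuza

Rule 1 (intervocalic voicing): /k/ is a voiceless obstruent between vowels /o/ and /u/, so it voices to [g]. /k/ is a voiceless obstruent between vowels /u/ and /e/, so it voices to [g]. /p/ is a voiceless obstruent between vowels /u/ and /e/, so it voices to [b]. /kokukeupeggeuz/ → kogugeubeggeuz.
Rule 2 (degemination): /gg/ is a geminate; the first /g/ deletes. /kogugeubeggeuz/ → kogugeubegeuz.
Rule 3 (intervocalic voicing): no segment meets the environment; /kogugeubegeuz/ is unchanged.
Rule 4 (final a-epenthesis): the form ends in the consonant /z/, so [a] is inserted word-finally. /kogugeubegeuz/ → kogugeubegeuza.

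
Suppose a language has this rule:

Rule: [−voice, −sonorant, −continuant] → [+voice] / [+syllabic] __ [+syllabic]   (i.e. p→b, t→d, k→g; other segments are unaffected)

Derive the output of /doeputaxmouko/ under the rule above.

doebudaxmougo

/p/ is a voiceless stop between vowels /e/ and /u/, so it voices to [b].
/t/ is a voiceless stop between vowels /u/ and /a/, so it voices to [d].
/k/ is a voiceless stop between vowels /u/ and /o/, so it voices to [g].
Surface form: [doebudaxmougo].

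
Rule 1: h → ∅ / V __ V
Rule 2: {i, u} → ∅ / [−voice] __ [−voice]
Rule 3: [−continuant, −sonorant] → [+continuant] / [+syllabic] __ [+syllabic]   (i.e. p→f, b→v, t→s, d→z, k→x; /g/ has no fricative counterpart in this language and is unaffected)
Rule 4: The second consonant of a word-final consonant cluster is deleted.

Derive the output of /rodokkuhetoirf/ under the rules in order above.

rozokkuesoir

Rule 1 (intervocalic h-deletion): /h/ occurs between vowels /u/ and /e/, so it deletes. /rodokkuhetoirf/ → rodokkuetoirf.
Rule 2 (high vowel syncope): no segment meets the environment; /rodokkuetoirf/ is unchanged.
Rule 3 (intervocalic spirantization): /d/ is a stop between vowels /o/ and /o/, so it spirantizes to the fricative [z]. /t/ is a stop between vowels /e/ and /o/, so it spirantizes to the fricative [s]. /rodokkuetoirf/ → rozokkuesoirf.
Rule 4 (final cluster simplification): /f/ is the second consonant of a word-final cluster /rf/, so it deletes. /rozokkuesoirf/ → rozokkuesoir.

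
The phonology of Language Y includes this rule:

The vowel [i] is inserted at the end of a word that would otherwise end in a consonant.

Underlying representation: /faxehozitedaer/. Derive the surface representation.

the form ends in the consonant /r/, so [i] is inserted word-finally.
Surface form: [faxehozitedaeri].

faxehozitedaeri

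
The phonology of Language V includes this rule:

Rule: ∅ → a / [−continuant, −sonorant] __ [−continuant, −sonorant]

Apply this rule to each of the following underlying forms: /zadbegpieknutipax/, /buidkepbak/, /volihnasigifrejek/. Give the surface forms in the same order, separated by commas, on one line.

/zadbegpieknutipax/: /d/ and /b/ form a stop–stop cluster, so [a] is inserted between them. /g/ and /p/ form a stop–stop cluster, so [a] is inserted between them. → [zadabegapieknutipax].
/buidkepbak/: /d/ and /k/ form a stop–stop cluster, so [a] is inserted between them. /p/ and /b/ form a stop–stop cluster, so [a] is inserted between them. → [buidakepabak].
/volihnasigifrejek/: the rule's environment is not met; surfaces unchanged as [volihnasigifrejek].

zadabegapieknutipax, buidakepabak, volihnasigifrejek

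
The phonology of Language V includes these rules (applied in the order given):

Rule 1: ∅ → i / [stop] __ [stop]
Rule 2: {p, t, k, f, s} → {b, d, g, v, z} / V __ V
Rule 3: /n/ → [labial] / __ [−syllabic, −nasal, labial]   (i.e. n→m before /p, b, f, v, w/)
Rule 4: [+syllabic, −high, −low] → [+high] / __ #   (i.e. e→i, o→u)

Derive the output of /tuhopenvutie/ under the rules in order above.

tuhobemvudii

Rule 1 (stop-cluster i-epenthesis): no segment meets the environment; /tuhopenvutie/ is unchanged.
Rule 2 (intervocalic voicing): /p/ is a voiceless obstruent between vowels /o/ and /e/, so it voices to [b]. /t/ is a voiceless obstruent between vowels /u/ and /i/, so it voices to [d]. /tuhopenvutie/ → tuhobenvudie.
Rule 3 (nasal place assimilation): /n/ precedes the labial consonant /v/, so it assimilates in place to [m]. /tuhobenvudie/ → tuhobemvudie.
Rule 4 (final vowel raising): /e/ is a mid vowel in word-final position, so it raises to [i]. /tuhobemvudie/ → tuhobemvudii.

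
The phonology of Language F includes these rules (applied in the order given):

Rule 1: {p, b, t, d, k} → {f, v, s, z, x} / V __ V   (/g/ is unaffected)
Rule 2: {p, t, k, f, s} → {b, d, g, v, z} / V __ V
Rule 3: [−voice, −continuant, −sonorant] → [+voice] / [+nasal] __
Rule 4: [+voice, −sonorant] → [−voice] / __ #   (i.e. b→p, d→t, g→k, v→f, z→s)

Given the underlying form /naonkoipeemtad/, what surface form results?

Rule 1 (intervocalic spirantization): /p/ is a stop between vowels /i/ and /e/, so it spirantizes to the fricative [f]. /naonkoipeemtad/ → naonkoifeemtad.
Rule 2 (intervocalic voicing): /f/ is a voiceless obstruent between vowels /i/ and /e/, so it voices to [v]. /naonkoifeemtad/ → naonkoiveemtad.
Rule 3 (post-nasal voicing): /k/ is a voiceless stop immediately after the nasal /n/, so it voices to [g]. /t/ is a voiceless stop immediately after the nasal /m/, so it voices to [d]. /naonkoiveemtad/ → naongoiveemdad.
Rule 4 (final devoicing): /d/ is a voiced obstruent in word-final position, so it devoices to [t]. /naongoiveemdad/ → naongoiveemdat.

naongoiveemdat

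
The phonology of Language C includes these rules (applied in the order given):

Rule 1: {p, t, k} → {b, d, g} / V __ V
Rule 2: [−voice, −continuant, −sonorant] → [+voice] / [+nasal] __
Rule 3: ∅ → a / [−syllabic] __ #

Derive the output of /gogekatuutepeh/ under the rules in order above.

Rule 1 (intervocalic voicing): /k/ is a voiceless stop between vowels /e/ and /a/, so it voices to [g]. /t/ is a voiceless stop between vowels /a/ and /u/, so it voices to [d]. /t/ is a voiceless stop between vowels /u/ and /e/, so it voices to [d]. /p/ is a voiceless stop between vowels /e/ and /e/, so it voices to [b]. /gogekatuutepeh/ → gogegaduudebeh.
Rule 2 (post-nasal voicing): no segment meets the environment; /gogegaduudebeh/ is unchanged.
Rule 3 (final a-epenthesis): the form ends in the consonant /h/, so [a] is inserted word-finally. /gogegaduudebeh/ → gogegaduudebeha.

gogegaduudebeha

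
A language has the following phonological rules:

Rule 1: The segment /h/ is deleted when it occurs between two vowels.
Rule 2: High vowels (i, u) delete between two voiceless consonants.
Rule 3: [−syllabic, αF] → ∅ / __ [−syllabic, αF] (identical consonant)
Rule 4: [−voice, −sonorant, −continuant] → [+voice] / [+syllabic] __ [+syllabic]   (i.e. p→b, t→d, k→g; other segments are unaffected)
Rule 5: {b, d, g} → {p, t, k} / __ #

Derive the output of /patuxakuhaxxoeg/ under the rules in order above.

patxaguaxoek

Rule 1 (intervocalic h-deletion): /h/ occurs between vowels /u/ and /a/, so it deletes. /patuxakuhaxxoeg/ → patuxakuaxxoeg.
Rule 2 (high vowel syncope): /u/ is a high vowel flanked by voiceless consonants /t/ and /x/, so it deletes. /patuxakuaxxoeg/ → patxakuaxxoeg.
Rule 3 (degemination): /xx/ is a geminate; the first /x/ deletes. /patxakuaxxoeg/ → patxakuaxoeg.
Rule 4 (intervocalic voicing): /k/ is a voiceless stop between vowels /a/ and /u/, so it voices to [g]. /patxakuaxoeg/ → patxaguaxoeg.
Rule 5 (final devoicing): /g/ is a voiced stop in word-final position, so it devoices to [k]. /patxaguaxoeg/ → patxaguaxoek.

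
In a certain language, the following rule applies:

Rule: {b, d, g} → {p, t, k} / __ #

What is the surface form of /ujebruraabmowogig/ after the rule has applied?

/g/ is a voiced stop in word-final position, so it devoices to [k].
The other instances of /b/, /g/ do not occur in the required environment and remain unchanged.
Surface form: [ujebruraabmowogik].

ujebruraabmowogik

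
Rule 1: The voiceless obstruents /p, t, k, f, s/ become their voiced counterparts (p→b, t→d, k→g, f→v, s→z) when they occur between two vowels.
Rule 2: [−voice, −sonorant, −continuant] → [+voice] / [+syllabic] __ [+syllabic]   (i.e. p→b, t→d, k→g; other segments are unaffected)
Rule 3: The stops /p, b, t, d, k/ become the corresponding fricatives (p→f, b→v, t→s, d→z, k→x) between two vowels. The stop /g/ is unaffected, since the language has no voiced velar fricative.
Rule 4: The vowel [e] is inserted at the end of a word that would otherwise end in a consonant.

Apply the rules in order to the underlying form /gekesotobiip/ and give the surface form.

gegezozoviipe

Rule 1 (intervocalic voicing): /k/ is a voiceless obstruent between vowels /e/ and /e/, so it voices to [g]. /s/ is a voiceless obstruent between vowels /e/ and /o/, so it voices to [z]. /t/ is a voiceless obstruent between vowels /o/ and /o/, so it voices to [d]. /gekesotobiip/ → gegezodobiip.
Rule 2 (intervocalic voicing): no segment meets the environment; /gegezodobiip/ is unchanged.
Rule 3 (intervocalic spirantization): /d/ is a stop between vowels /o/ and /o/, so it spirantizes to the fricative [z]. /b/ is a stop between vowels /o/ and /i/, so it spirantizes to the fricative [v]. /gegezodobiip/ → gegezozoviip.
Rule 4 (final e-epenthesis): the form ends in the consonant /p/, so [e] is inserted word-finally. /gegezozoviip/ → gegezozoviipe.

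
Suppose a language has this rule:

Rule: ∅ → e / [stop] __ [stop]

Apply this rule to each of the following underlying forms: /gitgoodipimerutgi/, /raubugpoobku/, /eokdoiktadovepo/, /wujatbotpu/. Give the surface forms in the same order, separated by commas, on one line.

/gitgoodipimerutgi/: /t/ and /g/ form a stop–stop cluster, so [e] is inserted between them. /t/ and /g/ form a stop–stop cluster, so [e] is inserted between them. → [gitegoodipimerutegi].
/raubugpoobku/: /g/ and /p/ form a stop–stop cluster, so [e] is inserted between them. /b/ and /k/ form a stop–stop cluster, so [e] is inserted between them. → [raubugepoobeku].
/eokdoiktadovepo/: /k/ and /d/ form a stop–stop cluster, so [e] is inserted between them. /k/ and /t/ form a stop–stop cluster, so [e] is inserted between them. → [eokedoiketadovepo].
/wujatbotpu/: /t/ and /b/ form a stop–stop cluster, so [e] is inserted between them. /t/ and /p/ form a stop–stop cluster, so [e] is inserted between them. → [wujatebotepu].

gitegoodipimerutegi, raubugepoobeku, eokedoiketadovepo, wujatebotepu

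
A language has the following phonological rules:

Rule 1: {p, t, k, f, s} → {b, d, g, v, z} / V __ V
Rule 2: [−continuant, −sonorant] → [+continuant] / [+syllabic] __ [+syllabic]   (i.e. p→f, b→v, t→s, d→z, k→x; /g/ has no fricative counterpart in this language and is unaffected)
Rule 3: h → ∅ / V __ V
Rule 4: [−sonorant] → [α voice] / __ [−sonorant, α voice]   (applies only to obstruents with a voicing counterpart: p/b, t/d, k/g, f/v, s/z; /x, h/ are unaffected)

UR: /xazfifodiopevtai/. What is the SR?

xasfivozioveftai

Rule 1 (intervocalic voicing): /f/ is a voiceless obstruent between vowels /i/ and /o/, so it voices to [v]. /p/ is a voiceless obstruent between vowels /o/ and /e/, so it voices to [b]. /xazfifodiopevtai/ → xazfivodiobevtai.
Rule 2 (intervocalic spirantization): /d/ is a stop between vowels /o/ and /i/, so it spirantizes to the fricative [z]. /b/ is a stop between vowels /o/ and /e/, so it spirantizes to the fricative [v]. /xazfivodiobevtai/ → xazfivoziovevtai.
Rule 3 (intervocalic h-deletion): no segment meets the environment; /xazfivoziovevtai/ is unchanged.
Rule 4 (regressive voicing assimilation): /z/ precedes the voiceless obstruent /f/, so it devoices to [s] by assimilation. /v/ precedes the voiceless obstruent /t/, so it devoices to [f] by assimilation. /xazfivoziovevtai/ → xasfivozioveftai.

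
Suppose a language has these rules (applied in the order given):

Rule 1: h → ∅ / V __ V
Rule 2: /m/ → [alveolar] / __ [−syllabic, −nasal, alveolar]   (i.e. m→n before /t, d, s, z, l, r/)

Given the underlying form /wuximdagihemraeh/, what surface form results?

Rule 1 (intervocalic h-deletion): /h/ occurs between vowels /i/ and /e/, so it deletes. /wuximdagihemraeh/ → wuximdagiemraeh.
Rule 2 (nasal place assimilation): /m/ precedes the alveolar consonant /d/, so it assimilates in place to [n]. /m/ precedes the alveolar consonant /r/, so it assimilates in place to [n]. /wuximdagiemraeh/ → wuxindagienraeh.

wuxindagienraeh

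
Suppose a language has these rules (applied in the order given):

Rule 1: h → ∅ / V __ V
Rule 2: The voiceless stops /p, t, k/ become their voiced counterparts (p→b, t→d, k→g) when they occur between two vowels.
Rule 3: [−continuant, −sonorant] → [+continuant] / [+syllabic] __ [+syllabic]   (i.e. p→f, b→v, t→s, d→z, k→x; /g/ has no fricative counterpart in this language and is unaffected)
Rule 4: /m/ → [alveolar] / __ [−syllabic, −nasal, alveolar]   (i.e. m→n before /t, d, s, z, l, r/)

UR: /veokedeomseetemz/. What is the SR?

veogezeonseezenz

Rule 1 (intervocalic h-deletion): no segment meets the environment; /veokedeomseetemz/ is unchanged.
Rule 2 (intervocalic voicing): /k/ is a voiceless stop between vowels /o/ and /e/, so it voices to [g]. /t/ is a voiceless stop between vowels /e/ and /e/, so it voices to [d]. /veokedeomseetemz/ → veogedeomseedemz.
Rule 3 (intervocalic spirantization): /d/ is a stop between vowels /e/ and /e/, so it spirantizes to the fricative [z]. /d/ is a stop between vowels /e/ and /e/, so it spirantizes to the fricative [z]. /veogedeomseedemz/ → veogezeomseezemz.
Rule 4 (nasal place assimilation): /m/ precedes the alveolar consonant /s/, so it assimilates in place to [n]. /m/ precedes the alveolar consonant /z/, so it assimilates in place to [n]. /veogezeomseezemz/ → veogezeonseezenz.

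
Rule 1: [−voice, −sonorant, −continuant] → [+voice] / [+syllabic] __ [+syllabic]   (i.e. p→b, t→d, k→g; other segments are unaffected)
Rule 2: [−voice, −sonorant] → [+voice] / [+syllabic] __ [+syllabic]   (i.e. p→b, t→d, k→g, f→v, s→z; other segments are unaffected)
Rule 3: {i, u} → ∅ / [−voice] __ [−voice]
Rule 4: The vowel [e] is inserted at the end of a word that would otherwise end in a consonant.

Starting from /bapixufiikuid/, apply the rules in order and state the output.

Rule 1 (intervocalic voicing): /p/ is a voiceless stop between vowels /a/ and /i/, so it voices to [b]. /k/ is a voiceless stop between vowels /i/ and /u/, so it voices to [g]. /bapixufiikuid/ → babixufiiguid.
Rule 2 (intervocalic voicing): /f/ is a voiceless obstruent between vowels /u/ and /i/, so it voices to [v]. /babixufiiguid/ → babixuviiguid.
Rule 3 (high vowel syncope): no segment meets the environment; /babixuviiguid/ is unchanged.
Rule 4 (final e-epenthesis): the form ends in the consonant /d/, so [e] is inserted word-finally. /babixuviiguid/ → babixuviiguide.

babixuviiguide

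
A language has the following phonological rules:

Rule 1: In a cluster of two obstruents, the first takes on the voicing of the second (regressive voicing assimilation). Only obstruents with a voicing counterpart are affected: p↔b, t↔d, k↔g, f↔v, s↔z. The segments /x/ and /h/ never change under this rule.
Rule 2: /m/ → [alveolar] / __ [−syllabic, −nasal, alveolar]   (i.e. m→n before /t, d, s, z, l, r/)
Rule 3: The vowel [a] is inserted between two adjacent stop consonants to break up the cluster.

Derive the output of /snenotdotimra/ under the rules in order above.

Rule 1 (regressive voicing assimilation): /t/ precedes the voiced obstruent /d/, so it voices to [d] by assimilation. /snenotdotimra/ → snenoddotimra.
Rule 2 (nasal place assimilation): /m/ precedes the alveolar consonant /r/, so it assimilates in place to [n]. /snenoddotimra/ → snenoddotinra.
Rule 3 (stop-cluster a-epenthesis): /d/ and /d/ form a stop–stop cluster, so [a] is inserted between them. /snenoddotinra/ → snenodadotinra.

snenodadotinra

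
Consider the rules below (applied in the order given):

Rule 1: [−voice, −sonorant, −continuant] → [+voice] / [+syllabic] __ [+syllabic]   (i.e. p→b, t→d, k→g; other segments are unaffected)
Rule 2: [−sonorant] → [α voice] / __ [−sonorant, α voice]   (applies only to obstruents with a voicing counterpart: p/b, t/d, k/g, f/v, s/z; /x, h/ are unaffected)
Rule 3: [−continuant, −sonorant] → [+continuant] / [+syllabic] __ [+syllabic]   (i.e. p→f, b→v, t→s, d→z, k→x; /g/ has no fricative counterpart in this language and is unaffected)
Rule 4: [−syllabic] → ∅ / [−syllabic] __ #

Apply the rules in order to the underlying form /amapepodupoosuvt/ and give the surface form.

Rule 1 (intervocalic voicing): /p/ is a voiceless stop between vowels /a/ and /e/, so it voices to [b]. /p/ is a voiceless stop between vowels /e/ and /o/, so it voices to [b]. /p/ is a voiceless stop between vowels /u/ and /o/, so it voices to [b]. /amapepodupoosuvt/ → amabeboduboosuvt.
Rule 2 (regressive voicing assimilation): /v/ precedes the voiceless obstruent /t/, so it devoices to [f] by assimilation. /amabeboduboosuvt/ → amabeboduboosuft.
Rule 3 (intervocalic spirantization): /b/ is a stop between vowels /a/ and /e/, so it spirantizes to the fricative [v]. /b/ is a stop between vowels /e/ and /o/, so it spirantizes to the fricative [v]. /d/ is a stop between vowels /o/ and /u/, so it spirantizes to the fricative [z]. /b/ is a stop between vowels /u/ and /o/, so it spirantizes to the fricative [v]. /amabeboduboosuft/ → amavevozuvoosuft.
Rule 4 (final cluster simplification): /t/ is the second consonant of a word-final cluster /ft/, so it deletes. /amavevozuvoosuft/ → amavevozuvoosuf.

amavevozuvoosuf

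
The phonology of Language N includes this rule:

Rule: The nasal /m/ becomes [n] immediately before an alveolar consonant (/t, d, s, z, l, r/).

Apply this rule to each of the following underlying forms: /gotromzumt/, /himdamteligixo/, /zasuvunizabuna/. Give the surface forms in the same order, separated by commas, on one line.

gotronzunt, hindanteligixo, zasuvunizabuna

/gotromzumt/: /m/ precedes the alveolar consonant /z/, so it assimilates in place to [n]. /m/ precedes the alveolar consonant /t/, so it assimilates in place to [n]. → [gotronzunt].
/himdamteligixo/: /m/ precedes the alveolar consonant /d/, so it assimilates in place to [n]. /m/ precedes the alveolar consonant /t/, so it assimilates in place to [n]. → [hindanteligixo].
/zasuvunizabuna/: the rule's environment is not met; surfaces unchanged as [zasuvunizabuna].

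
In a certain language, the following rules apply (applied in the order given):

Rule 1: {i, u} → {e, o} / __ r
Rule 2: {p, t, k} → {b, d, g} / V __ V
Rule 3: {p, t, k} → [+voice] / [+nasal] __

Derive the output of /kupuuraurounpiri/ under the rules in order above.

Rule 1 (pre-rhotic lowering): /u/ is a high vowel immediately before /r/, so it lowers to [o]. /u/ is a high vowel immediately before /r/, so it lowers to [o]. /i/ is a high vowel immediately before /r/, so it lowers to [e]. /kupuuraurounpiri/ → kupuoraorounperi.
Rule 2 (intervocalic voicing): /p/ is a voiceless stop between vowels /u/ and /u/, so it voices to [b]. /kupuoraorounperi/ → kubuoraorounperi.
Rule 3 (post-nasal voicing): /p/ is a voiceless stop immediately after the nasal /n/, so it voices to [b]. /kubuoraorounperi/ → kubuoraorounberi.

kubuoraorounberi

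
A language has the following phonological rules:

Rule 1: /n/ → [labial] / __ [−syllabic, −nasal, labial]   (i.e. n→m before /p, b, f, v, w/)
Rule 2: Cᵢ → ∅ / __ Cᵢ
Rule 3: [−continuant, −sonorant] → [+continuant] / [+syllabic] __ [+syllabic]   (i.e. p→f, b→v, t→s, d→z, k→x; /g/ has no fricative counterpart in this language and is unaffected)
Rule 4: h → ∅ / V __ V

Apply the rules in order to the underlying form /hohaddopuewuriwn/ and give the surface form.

hoazofuewuriwn

Rule 1 (nasal place assimilation): no segment meets the environment; /hohaddopuewuriwn/ is unchanged.
Rule 2 (degemination): /dd/ is a geminate; the first /d/ deletes. /hohaddopuewuriwn/ → hohadopuewuriwn.
Rule 3 (intervocalic spirantization): /d/ is a stop between vowels /a/ and /o/, so it spirantizes to the fricative [z]. /p/ is a stop between vowels /o/ and /u/, so it spirantizes to the fricative [f]. /hohadopuewuriwn/ → hohazofuewuriwn.
Rule 4 (intervocalic h-deletion): /h/ occurs between vowels /o/ and /a/, so it deletes. /hohazofuewuriwn/ → hoazofuewuriwn.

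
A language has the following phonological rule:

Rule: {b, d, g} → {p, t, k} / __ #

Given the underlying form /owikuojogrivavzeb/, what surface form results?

owikuojogrivavzep

/b/ is a voiced stop in word-final position, so it devoices to [p].
The other instance of /g/ does not occur in the required environment and remains unchanged.
Surface form: [owikuojogrivavzep].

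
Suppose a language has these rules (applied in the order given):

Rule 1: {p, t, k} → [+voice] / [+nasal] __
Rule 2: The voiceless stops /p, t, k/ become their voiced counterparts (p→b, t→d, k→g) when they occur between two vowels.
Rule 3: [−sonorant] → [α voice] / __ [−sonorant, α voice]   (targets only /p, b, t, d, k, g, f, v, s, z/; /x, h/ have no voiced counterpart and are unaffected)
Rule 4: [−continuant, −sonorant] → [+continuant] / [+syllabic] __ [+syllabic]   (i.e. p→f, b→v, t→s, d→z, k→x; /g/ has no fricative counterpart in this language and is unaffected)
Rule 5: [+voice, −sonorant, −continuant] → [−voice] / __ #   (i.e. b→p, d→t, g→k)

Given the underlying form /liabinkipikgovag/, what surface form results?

liavingiviggovak

Rule 1 (post-nasal voicing): /k/ is a voiceless stop immediately after the nasal /n/, so it voices to [g]. /liabinkipikgovag/ → liabingipikgovag.
Rule 2 (intervocalic voicing): /p/ is a voiceless stop between vowels /i/ and /i/, so it voices to [b]. /liabingipikgovag/ → liabingibikgovag.
Rule 3 (regressive voicing assimilation): /k/ precedes the voiced obstruent /g/, so it voices to [g] by assimilation. /liabingibikgovag/ → liabingibiggovag.
Rule 4 (intervocalic spirantization): /b/ is a stop between vowels /a/ and /i/, so it spirantizes to the fricative [v]. /b/ is a stop between vowels /i/ and /i/, so it spirantizes to the fricative [v]. /liabingibiggovag/ → liavingiviggovag.
Rule 5 (final devoicing): /g/ is a voiced stop in word-final position, so it devoices to [k]. /liavingiviggovag/ → liavingiviggovak.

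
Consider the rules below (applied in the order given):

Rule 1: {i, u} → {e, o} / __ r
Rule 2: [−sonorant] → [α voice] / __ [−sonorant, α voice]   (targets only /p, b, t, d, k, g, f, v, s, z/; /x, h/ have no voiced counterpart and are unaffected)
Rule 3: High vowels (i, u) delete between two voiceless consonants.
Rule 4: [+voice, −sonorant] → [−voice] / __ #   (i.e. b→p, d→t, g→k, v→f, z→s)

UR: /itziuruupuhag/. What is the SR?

Rule 1 (pre-rhotic lowering): /u/ is a high vowel immediately before /r/, so it lowers to [o]. /itziuruupuhag/ → itzioruupuhag.
Rule 2 (regressive voicing assimilation): /t/ precedes the voiced obstruent /z/, so it voices to [d] by assimilation. /itzioruupuhag/ → idzioruupuhag.
Rule 3 (high vowel syncope): /u/ is a high vowel flanked by voiceless consonants /p/ and /h/, so it deletes. /idzioruupuhag/ → idzioruuphag.
Rule 4 (final devoicing): /g/ is a voiced obstruent in word-final position, so it devoices to [k]. /idzioruuphag/ → idzioruuphak.

idzioruuphak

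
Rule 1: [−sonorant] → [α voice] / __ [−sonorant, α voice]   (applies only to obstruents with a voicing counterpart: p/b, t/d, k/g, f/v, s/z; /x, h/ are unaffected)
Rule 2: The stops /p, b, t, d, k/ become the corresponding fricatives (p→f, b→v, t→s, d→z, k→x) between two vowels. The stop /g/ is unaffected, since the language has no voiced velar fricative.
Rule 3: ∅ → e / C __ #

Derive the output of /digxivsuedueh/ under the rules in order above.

dikxifsuezuehe

Rule 1 (regressive voicing assimilation): /g/ precedes the voiceless obstruent /x/, so it devoices to [k] by assimilation. /v/ precedes the voiceless obstruent /s/, so it devoices to [f] by assimilation. /digxivsuedueh/ → dikxifsuedueh.
Rule 2 (intervocalic spirantization): /d/ is a stop between vowels /e/ and /u/, so it spirantizes to the fricative [z]. /dikxifsuedueh/ → dikxifsuezueh.
Rule 3 (final e-epenthesis): the form ends in the consonant /h/, so [e] is inserted word-finally. /dikxifsuezueh/ → dikxifsuezuehe.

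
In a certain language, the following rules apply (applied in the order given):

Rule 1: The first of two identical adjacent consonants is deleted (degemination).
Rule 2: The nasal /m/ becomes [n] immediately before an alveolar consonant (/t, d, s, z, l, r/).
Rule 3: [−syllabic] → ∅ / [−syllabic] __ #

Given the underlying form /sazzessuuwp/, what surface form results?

Rule 1 (degemination): /zz/ is a geminate; the first /z/ deletes. /ss/ is a geminate; the first /s/ deletes. /sazzessuuwp/ → sazesuuwp.
Rule 2 (nasal place assimilation): no segment meets the environment; /sazesuuwp/ is unchanged.
Rule 3 (final cluster simplification): /p/ is the second consonant of a word-final cluster /wp/, so it deletes. /sazesuuwp/ → sazesuuw.

sazesuuw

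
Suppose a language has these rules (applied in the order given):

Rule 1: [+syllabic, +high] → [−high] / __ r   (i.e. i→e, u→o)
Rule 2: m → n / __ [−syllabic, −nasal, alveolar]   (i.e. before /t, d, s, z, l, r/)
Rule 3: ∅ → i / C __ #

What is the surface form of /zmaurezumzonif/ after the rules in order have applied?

Rule 1 (pre-rhotic lowering): /u/ is a high vowel immediately before /r/, so it lowers to [o]. /zmaurezumzonif/ → zmaorezumzonif.
Rule 2 (nasal place assimilation): /m/ precedes the alveolar consonant /z/, so it assimilates in place to [n]. /zmaorezumzonif/ → zmaorezunzonif.
Rule 3 (final i-epenthesis): the form ends in the consonant /f/, so [i] is inserted word-finally. /zmaorezunzonif/ → zmaorezunzonifi.

zmaorezunzonifi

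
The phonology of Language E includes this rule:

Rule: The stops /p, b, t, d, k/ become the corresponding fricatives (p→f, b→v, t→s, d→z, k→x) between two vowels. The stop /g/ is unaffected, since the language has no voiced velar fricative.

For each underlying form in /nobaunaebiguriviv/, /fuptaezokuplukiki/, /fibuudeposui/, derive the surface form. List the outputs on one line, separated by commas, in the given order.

novaunaeviguriviv, fuptaezoxupluxixi, fivuuzefosui

/nobaunaebiguriviv/: /b/ is a stop between vowels /o/ and /a/, so it spirantizes to the fricative [v]. /b/ is a stop between vowels /e/ and /i/, so it spirantizes to the fricative [v]. → [novaunaeviguriviv].
/fuptaezokuplukiki/: /k/ is a stop between vowels /o/ and /u/, so it spirantizes to the fricative [x]. /k/ is a stop between vowels /u/ and /i/, so it spirantizes to the fricative [x]. /k/ is a stop between vowels /i/ and /i/, so it spirantizes to the fricative [x]. → [fuptaezoxupluxixi].
/fibuudeposui/: /b/ is a stop between vowels /i/ and /u/, so it spirantizes to the fricative [v]. /d/ is a stop between vowels /u/ and /e/, so it spirantizes to the fricative [z]. /p/ is a stop between vowels /e/ and /o/, so it spirantizes to the fricative [f]. → [fivuuzefosui].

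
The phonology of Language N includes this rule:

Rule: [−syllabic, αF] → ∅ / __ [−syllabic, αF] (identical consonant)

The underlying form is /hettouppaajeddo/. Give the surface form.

/tt/ is a geminate; the first /t/ deletes.
/pp/ is a geminate; the first /p/ deletes.
/dd/ is a geminate; the first /d/ deletes.
The other instances of /h/, /t/, /p/, /j/, /d/ do not occur in the required environment and remain unchanged.
Surface form: [hetoupaajedo].

hetoupaajedo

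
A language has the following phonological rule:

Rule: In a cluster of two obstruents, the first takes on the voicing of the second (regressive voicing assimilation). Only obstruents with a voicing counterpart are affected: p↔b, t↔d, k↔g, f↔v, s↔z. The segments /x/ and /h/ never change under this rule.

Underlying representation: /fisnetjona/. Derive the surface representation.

No segment of /fisnetjona/ meets the structural description of the rule, so the form surfaces unchanged.

fisnetjona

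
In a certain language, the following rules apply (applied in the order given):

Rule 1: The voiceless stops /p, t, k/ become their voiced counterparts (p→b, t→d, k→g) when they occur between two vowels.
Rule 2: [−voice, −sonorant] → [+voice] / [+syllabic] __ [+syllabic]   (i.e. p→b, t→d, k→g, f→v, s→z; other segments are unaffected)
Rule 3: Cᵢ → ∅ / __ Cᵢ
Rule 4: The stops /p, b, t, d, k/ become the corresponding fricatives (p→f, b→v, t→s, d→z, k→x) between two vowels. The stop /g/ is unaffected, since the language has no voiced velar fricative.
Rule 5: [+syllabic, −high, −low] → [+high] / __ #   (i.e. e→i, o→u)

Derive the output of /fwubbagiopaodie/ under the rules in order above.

fwuvagiovaozii

Rule 1 (intervocalic voicing): /p/ is a voiceless stop between vowels /o/ and /a/, so it voices to [b]. /fwubbagiopaodie/ → fwubbagiobaodie.
Rule 2 (intervocalic voicing): no segment meets the environment; /fwubbagiobaodie/ is unchanged.
Rule 3 (degemination): /bb/ is a geminate; the first /b/ deletes. /fwubbagiobaodie/ → fwubagiobaodie.
Rule 4 (intervocalic spirantization): /b/ is a stop between vowels /u/ and /a/, so it spirantizes to the fricative [v]. /b/ is a stop between vowels /o/ and /a/, so it spirantizes to the fricative [v]. /d/ is a stop between vowels /o/ and /i/, so it spirantizes to the fricative [z]. /fwubagiobaodie/ → fwuvagiovaozie.
Rule 5 (final vowel raising): /e/ is a mid vowel in word-final position, so it raises to [i]. /fwuvagiovaozie/ → fwuvagiovaozii.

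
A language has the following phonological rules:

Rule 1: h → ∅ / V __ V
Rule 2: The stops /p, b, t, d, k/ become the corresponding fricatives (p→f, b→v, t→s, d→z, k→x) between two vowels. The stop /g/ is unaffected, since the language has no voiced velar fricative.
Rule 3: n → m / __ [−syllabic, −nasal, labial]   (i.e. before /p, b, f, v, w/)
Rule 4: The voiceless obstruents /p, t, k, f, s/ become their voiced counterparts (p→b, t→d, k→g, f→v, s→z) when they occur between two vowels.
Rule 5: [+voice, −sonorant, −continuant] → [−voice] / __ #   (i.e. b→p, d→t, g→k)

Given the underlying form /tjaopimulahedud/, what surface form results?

Rule 1 (intervocalic h-deletion): /h/ occurs between vowels /a/ and /e/, so it deletes. /tjaopimulahedud/ → tjaopimulaedud.
Rule 2 (intervocalic spirantization): /p/ is a stop between vowels /o/ and /i/, so it spirantizes to the fricative [f]. /d/ is a stop between vowels /e/ and /u/, so it spirantizes to the fricative [z]. /tjaopimulaedud/ → tjaofimulaezud.
Rule 3 (nasal place assimilation): no segment meets the environment; /tjaofimulaezud/ is unchanged.
Rule 4 (intervocalic voicing): /f/ is a voiceless obstruent between vowels /o/ and /i/, so it voices to [v]. /tjaofimulaezud/ → tjaovimulaezud.
Rule 5 (final devoicing): /d/ is a voiced stop in word-final position, so it devoices to [t]. /tjaovimulaezud/ → tjaovimulaezut.

tjaovimulaezut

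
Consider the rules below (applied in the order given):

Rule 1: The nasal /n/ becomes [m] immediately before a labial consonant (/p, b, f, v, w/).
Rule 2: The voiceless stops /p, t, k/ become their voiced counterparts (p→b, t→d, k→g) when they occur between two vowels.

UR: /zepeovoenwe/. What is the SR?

Rule 1 (nasal place assimilation): /n/ precedes the labial consonant /w/, so it assimilates in place to [m]. /zepeovoenwe/ → zepeovoemwe.
Rule 2 (intervocalic voicing): /p/ is a voiceless stop between vowels /e/ and /e/, so it voices to [b]. /zepeovoemwe/ → zebeovoemwe.

zebeovoemwe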